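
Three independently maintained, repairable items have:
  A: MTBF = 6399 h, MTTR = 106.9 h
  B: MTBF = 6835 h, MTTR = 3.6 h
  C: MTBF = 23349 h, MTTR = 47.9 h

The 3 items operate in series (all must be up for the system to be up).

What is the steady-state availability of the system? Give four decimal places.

0.9810

A(A) = MTBF/(MTBF+MTTR) = 6399/(6399+106.9) = 0.983569
A(B) = MTBF/(MTBF+MTTR) = 6835/(6835+3.6) = 0.999474
A(C) = MTBF/(MTBF+MTTR) = 23349/(23349+47.9) = 0.997953
Series availability: 0.983569 × 0.999474 × 0.997953 = 0.9810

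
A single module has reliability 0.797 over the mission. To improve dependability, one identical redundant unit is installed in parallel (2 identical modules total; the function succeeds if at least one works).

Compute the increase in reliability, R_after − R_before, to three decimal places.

R_before = 0.797
R_after = 1 − (1 − 0.797)^2 = 0.959
ΔR = 0.959 − 0.797 = 0.162

0.162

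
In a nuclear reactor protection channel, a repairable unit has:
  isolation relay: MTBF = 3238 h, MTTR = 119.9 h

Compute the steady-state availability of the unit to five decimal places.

A(isolation relay) = MTBF/(MTBF+MTTR) = 3238/(3238+119.9) = 0.96429

0.96429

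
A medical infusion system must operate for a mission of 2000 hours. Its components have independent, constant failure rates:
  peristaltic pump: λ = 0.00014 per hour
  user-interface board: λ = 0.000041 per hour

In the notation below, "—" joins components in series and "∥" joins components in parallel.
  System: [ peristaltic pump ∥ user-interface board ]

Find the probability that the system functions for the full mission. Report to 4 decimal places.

0.9808

R(peristaltic pump) = exp(−0.00014 × 2000) = 0.755784
R(user-interface board) = exp(−0.000041 × 2000) = 0.921272
Parallel (peristaltic pump and user-interface board): 1 − (1 − 0.755784)(1 − 0.921272) = 0.9808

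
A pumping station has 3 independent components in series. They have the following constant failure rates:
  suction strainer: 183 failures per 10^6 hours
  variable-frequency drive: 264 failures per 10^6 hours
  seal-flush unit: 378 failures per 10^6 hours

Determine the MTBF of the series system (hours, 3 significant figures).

Series of exponential components: λ_sys = Σ λ_i
λ_sys = 0.000183 + 0.000264 + 0.000378 = 8.2500e-04 /h
MTBF = 1 / λ_sys = 1210 h

1210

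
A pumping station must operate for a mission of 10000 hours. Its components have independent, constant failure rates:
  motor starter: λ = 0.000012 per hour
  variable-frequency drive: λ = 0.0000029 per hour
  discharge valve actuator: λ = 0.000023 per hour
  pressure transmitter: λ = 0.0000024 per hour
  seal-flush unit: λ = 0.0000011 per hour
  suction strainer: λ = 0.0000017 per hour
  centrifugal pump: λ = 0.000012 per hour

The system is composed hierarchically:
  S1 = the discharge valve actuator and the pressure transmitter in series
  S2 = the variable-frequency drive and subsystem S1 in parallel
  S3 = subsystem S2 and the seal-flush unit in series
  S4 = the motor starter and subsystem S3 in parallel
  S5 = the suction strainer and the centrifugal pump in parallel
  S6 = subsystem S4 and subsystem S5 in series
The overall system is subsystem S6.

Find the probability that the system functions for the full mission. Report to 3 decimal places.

0.996

R(motor starter) = exp(−0.000012 × 10000) = 0.88692
R(variable-frequency drive) = exp(−0.0000029 × 10000) = 0.97142
R(discharge valve actuator) = exp(−0.000023 × 10000) = 0.79453
R(pressure transmitter) = exp(−0.0000024 × 10000) = 0.97629
R(seal-flush unit) = exp(−0.0000011 × 10000) = 0.98906
R(suction strainer) = exp(−0.0000017 × 10000) = 0.98314
R(centrifugal pump) = exp(−0.000012 × 10000) = 0.88692
Series (discharge valve actuator and pressure transmitter): 0.79453 × 0.97629 = 0.77569
Parallel (variable-frequency drive and [0.77569]): 1 − (1 − 0.97142)(1 − 0.77569) = 0.99359
Series ([0.99359] and seal-flush unit): 0.99359 × 0.98906 = 0.98272
Parallel (motor starter and [0.98272]): 1 − (1 − 0.88692)(1 − 0.98272) = 0.99805
Parallel (suction strainer and centrifugal pump): 1 − (1 − 0.98314)(1 − 0.88692) = 0.99809
Series ([0.99805] and [0.99809]): 0.99805 × 0.99809 = 0.996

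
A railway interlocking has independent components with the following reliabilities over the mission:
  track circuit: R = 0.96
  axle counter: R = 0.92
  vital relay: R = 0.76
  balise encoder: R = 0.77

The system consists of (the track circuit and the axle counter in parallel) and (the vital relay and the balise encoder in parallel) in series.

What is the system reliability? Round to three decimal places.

Parallel (track circuit and axle counter): 1 − (1 − 0.96000)(1 − 0.92000) = 0.99680
Parallel (vital relay and balise encoder): 1 − (1 − 0.76000)(1 − 0.77000) = 0.94480
Series ([0.99680] and [0.94480]): 0.99680 × 0.94480 = 0.942

0.942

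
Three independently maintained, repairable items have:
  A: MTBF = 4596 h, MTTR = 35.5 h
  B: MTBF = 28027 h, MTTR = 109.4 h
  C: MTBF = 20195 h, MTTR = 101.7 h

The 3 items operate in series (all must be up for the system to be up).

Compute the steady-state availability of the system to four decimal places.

A(A) = MTBF/(MTBF+MTTR) = 4596/(4596+35.5) = 0.992335
A(B) = MTBF/(MTBF+MTTR) = 28027/(28027+109.4) = 0.996112
A(C) = MTBF/(MTBF+MTTR) = 20195/(20195+101.7) = 0.994989
Series availability: 0.992335 × 0.996112 × 0.994989 = 0.9835

0.9835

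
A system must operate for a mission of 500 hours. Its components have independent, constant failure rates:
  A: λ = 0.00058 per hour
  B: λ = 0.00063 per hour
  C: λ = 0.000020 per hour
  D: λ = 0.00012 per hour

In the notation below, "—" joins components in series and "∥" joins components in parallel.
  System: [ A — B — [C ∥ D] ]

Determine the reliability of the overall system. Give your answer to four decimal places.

0.5458

R(A) = exp(−0.00058 × 500) = 0.748264
R(B) = exp(−0.00063 × 500) = 0.729789
R(C) = exp(−0.000020 × 500) = 0.990050
R(D) = exp(−0.00012 × 500) = 0.941765
Parallel (C and D): 1 − (1 − 0.990050)(1 − 0.941765) = 0.999421
Series (A, B, and [0.999421]): 0.748264 × 0.729789 × 0.999421 = 0.5458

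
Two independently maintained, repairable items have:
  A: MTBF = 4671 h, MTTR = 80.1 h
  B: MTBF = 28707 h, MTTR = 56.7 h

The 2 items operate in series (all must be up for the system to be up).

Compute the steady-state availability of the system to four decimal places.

0.9812

A(A) = MTBF/(MTBF+MTTR) = 4671/(4671+80.1) = 0.983141
A(B) = MTBF/(MTBF+MTTR) = 28707/(28707+56.7) = 0.998029
Series availability: 0.983141 × 0.998029 = 0.9812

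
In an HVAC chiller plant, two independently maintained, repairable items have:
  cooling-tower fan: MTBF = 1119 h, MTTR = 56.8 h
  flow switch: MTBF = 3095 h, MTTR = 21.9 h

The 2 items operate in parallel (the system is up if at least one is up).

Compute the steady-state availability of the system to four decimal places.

A(cooling-tower fan) = MTBF/(MTBF+MTTR) = 1119/(1119+56.8) = 0.951692
A(flow switch) = MTBF/(MTBF+MTTR) = 3095/(3095+21.9) = 0.992974
Parallel availability: 1 − (1 − 0.951692)(1 − 0.992974) = 0.9997

0.9997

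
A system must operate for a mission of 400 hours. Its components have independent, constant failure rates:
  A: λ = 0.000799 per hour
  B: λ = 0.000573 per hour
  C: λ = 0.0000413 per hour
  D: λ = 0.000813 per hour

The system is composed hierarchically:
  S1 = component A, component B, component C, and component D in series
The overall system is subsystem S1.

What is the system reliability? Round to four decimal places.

R(A) = exp(−0.000799 × 400) = 0.726440
R(B) = exp(−0.000573 × 400) = 0.795169
R(C) = exp(−0.0000413 × 400) = 0.983616
R(D) = exp(−0.000813 × 400) = 0.722383
Series (A, B, C, and D): 0.726440 × 0.795169 × 0.983616 × 0.722383 = 0.4104

0.4104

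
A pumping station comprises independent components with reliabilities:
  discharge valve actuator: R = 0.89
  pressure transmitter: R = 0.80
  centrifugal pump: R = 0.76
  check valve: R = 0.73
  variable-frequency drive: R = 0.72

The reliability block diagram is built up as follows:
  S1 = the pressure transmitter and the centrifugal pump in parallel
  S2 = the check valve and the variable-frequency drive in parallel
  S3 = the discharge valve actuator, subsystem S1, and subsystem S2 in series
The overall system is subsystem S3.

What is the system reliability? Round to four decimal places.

Parallel (pressure transmitter and centrifugal pump): 1 − (1 − 0.800000)(1 − 0.760000) = 0.952000
Parallel (check valve and variable-frequency drive): 1 − (1 − 0.730000)(1 − 0.720000) = 0.924400
Series (discharge valve actuator, [0.952000], and [0.924400]): 0.890000 × 0.952000 × 0.924400 = 0.7832

0.7832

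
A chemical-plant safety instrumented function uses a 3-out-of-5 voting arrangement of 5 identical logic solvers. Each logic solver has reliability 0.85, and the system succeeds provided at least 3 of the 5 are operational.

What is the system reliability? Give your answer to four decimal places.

R = Σ_{i=3}^{5} C(5,i) p^i (1−p)^{5−i} with p = 0.85
C(5,3)·0.85^3·0.15^2 = 0.138178
C(5,4)·0.85^4·0.15^1 = 0.391505
C(5,5)·0.85^5·0.15^0 = 0.443705
Sum = 0.9734

0.9734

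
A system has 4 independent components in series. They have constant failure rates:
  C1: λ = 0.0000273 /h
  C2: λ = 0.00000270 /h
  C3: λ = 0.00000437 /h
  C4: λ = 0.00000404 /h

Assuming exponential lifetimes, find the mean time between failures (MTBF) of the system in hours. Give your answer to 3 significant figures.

Series of exponential components: λ_sys = Σ λ_i
λ_sys = 0.0000273 + 0.00000270 + 0.00000437 + 0.00000404 = 3.8410e-05 /h
MTBF = 1 / λ_sys = 26000 h

26000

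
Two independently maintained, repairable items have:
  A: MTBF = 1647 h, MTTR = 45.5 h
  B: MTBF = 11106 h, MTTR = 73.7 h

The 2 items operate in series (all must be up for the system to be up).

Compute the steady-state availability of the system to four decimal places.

A(A) = MTBF/(MTBF+MTTR) = 1647/(1647+45.5) = 0.973117
A(B) = MTBF/(MTBF+MTTR) = 11106/(11106+73.7) = 0.993408
Series availability: 0.973117 × 0.993408 = 0.9667

0.9667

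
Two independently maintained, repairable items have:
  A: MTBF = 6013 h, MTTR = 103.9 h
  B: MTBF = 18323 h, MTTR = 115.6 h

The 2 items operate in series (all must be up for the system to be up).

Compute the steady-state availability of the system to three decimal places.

0.977

A(A) = MTBF/(MTBF+MTTR) = 6013/(6013+103.9) = 0.983014
A(B) = MTBF/(MTBF+MTTR) = 18323/(18323+115.6) = 0.993731
Series availability: 0.983014 × 0.993731 = 0.977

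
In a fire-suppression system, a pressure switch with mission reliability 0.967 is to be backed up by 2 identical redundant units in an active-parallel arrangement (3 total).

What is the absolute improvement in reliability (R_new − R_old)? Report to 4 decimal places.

0.0330

R_before = 0.967
R_after = 1 − (1 − 0.967)^3 = 1.0000
ΔR = 1.0000 − 0.967 = 0.0330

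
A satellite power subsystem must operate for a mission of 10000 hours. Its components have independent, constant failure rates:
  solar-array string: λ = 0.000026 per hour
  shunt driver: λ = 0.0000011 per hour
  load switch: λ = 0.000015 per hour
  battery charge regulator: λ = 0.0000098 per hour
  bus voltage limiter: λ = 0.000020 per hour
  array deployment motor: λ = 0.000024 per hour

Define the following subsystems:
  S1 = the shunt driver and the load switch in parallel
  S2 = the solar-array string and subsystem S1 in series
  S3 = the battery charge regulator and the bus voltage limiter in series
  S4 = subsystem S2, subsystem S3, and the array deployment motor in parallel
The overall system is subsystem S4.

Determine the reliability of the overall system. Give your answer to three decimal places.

R(solar-array string) = exp(−0.000026 × 10000) = 0.77105
R(shunt driver) = exp(−0.0000011 × 10000) = 0.98906
R(load switch) = exp(−0.000015 × 10000) = 0.86071
R(battery charge regulator) = exp(−0.0000098 × 10000) = 0.90665
R(bus voltage limiter) = exp(−0.000020 × 10000) = 0.81873
R(array deployment motor) = exp(−0.000024 × 10000) = 0.78663
Parallel (shunt driver and load switch): 1 − (1 − 0.98906)(1 − 0.86071) = 0.99848
Series (solar-array string and [0.99848]): 0.77105 × 0.99848 = 0.76988
Series (battery charge regulator and bus voltage limiter): 0.90665 × 0.81873 = 0.74230
Parallel ([0.76988], [0.74230], and array deployment motor): 1 − (1 − 0.76988)(1 − 0.74230)(1 − 0.78663) = 0.987

0.987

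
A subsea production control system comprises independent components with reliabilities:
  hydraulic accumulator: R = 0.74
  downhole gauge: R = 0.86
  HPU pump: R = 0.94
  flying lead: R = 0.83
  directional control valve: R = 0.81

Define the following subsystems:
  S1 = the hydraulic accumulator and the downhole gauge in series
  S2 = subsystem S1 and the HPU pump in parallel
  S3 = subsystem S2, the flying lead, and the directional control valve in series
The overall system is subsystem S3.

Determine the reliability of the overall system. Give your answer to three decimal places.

0.658

Series (hydraulic accumulator and downhole gauge): 0.74000 × 0.86000 = 0.63640
Parallel ([0.63640] and HPU pump): 1 − (1 − 0.63640)(1 − 0.94000) = 0.97818
Series ([0.97818], flying lead, and directional control valve): 0.97818 × 0.83000 × 0.81000 = 0.658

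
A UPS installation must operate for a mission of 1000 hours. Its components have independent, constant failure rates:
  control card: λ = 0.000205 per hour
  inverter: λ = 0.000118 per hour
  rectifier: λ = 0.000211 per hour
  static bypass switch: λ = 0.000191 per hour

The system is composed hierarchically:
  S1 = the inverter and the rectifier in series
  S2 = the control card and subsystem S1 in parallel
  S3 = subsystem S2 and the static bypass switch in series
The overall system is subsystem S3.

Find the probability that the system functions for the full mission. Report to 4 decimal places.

0.7832

R(control card) = exp(−0.000205 × 1000) = 0.814647
R(inverter) = exp(−0.000118 × 1000) = 0.888696
R(rectifier) = exp(−0.000211 × 1000) = 0.809774
R(static bypass switch) = exp(−0.000191 × 1000) = 0.826133
Series (inverter and rectifier): 0.888696 × 0.809774 = 0.719643
Parallel (control card and [0.719643]): 1 − (1 − 0.814647)(1 − 0.719643) = 0.948035
Series ([0.948035] and static bypass switch): 0.948035 × 0.826133 = 0.7832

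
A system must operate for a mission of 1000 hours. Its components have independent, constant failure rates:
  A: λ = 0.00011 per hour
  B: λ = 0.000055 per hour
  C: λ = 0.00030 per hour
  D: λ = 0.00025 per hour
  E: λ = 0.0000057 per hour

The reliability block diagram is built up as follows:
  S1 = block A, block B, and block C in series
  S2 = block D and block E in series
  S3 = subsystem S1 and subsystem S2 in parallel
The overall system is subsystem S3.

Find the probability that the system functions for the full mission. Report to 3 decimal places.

0.916

R(A) = exp(−0.00011 × 1000) = 0.89583
R(B) = exp(−0.000055 × 1000) = 0.94649
R(C) = exp(−0.00030 × 1000) = 0.74082
R(D) = exp(−0.00025 × 1000) = 0.77880
R(E) = exp(−0.0000057 × 1000) = 0.99432
Series (A, B, and C): 0.89583 × 0.94649 × 0.74082 = 0.62814
Series (D and E): 0.77880 × 0.99432 = 0.77438
Parallel ([0.62814] and [0.77438]): 1 − (1 − 0.62814)(1 − 0.77438) = 0.916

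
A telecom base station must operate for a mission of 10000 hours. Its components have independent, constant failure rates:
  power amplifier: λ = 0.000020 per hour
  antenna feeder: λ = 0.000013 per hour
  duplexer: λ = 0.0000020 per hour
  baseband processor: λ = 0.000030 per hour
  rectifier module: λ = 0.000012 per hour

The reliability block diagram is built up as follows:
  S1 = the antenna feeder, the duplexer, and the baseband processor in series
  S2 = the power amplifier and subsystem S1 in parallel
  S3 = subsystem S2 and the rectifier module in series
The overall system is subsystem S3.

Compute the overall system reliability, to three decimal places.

R(power amplifier) = exp(−0.000020 × 10000) = 0.81873
R(antenna feeder) = exp(−0.000013 × 10000) = 0.87810
R(duplexer) = exp(−0.0000020 × 10000) = 0.98020
R(baseband processor) = exp(−0.000030 × 10000) = 0.74082
R(rectifier module) = exp(−0.000012 × 10000) = 0.88692
Series (antenna feeder, duplexer, and baseband processor): 0.87810 × 0.98020 × 0.74082 = 0.63763
Parallel (power amplifier and [0.63763]): 1 − (1 − 0.81873)(1 − 0.63763) = 0.93431
Series ([0.93431] and rectifier module): 0.93431 × 0.88692 = 0.829

0.829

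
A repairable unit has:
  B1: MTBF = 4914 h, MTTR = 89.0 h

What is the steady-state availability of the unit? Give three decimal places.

A(B1) = MTBF/(MTBF+MTTR) = 4914/(4914+89.0) = 0.982

0.982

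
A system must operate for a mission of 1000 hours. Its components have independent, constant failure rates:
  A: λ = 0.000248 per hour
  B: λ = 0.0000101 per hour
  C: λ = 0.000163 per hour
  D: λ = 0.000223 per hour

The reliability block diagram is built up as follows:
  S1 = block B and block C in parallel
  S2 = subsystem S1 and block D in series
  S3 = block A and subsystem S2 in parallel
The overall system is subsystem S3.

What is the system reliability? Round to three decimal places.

R(A) = exp(−0.000248 × 1000) = 0.78036
R(B) = exp(−0.0000101 × 1000) = 0.98995
R(C) = exp(−0.000163 × 1000) = 0.84959
R(D) = exp(−0.000223 × 1000) = 0.80011
Parallel (B and C): 1 − (1 − 0.98995)(1 − 0.84959) = 0.99849
Series ([0.99849] and D): 0.99849 × 0.80011 = 0.79890
Parallel (A and [0.79890]): 1 − (1 − 0.78036)(1 − 0.79890) = 0.956

0.956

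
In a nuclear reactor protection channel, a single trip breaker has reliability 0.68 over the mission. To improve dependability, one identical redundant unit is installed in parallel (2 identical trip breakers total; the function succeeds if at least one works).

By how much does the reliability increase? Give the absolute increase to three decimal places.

R_before = 0.68
R_after = 1 − (1 − 0.68)^2 = 0.898
ΔR = 0.898 − 0.68 = 0.218

0.218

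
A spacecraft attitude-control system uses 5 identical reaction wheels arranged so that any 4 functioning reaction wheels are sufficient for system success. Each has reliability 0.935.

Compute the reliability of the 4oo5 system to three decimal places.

0.963

R = Σ_{i=4}^{5} C(5,i) p^i (1−p)^{5−i} with p = 0.935
C(5,4)·0.935^4·0.065^1 = 0.24839
C(5,5)·0.935^5·0.065^0 = 0.71459
Sum = 0.963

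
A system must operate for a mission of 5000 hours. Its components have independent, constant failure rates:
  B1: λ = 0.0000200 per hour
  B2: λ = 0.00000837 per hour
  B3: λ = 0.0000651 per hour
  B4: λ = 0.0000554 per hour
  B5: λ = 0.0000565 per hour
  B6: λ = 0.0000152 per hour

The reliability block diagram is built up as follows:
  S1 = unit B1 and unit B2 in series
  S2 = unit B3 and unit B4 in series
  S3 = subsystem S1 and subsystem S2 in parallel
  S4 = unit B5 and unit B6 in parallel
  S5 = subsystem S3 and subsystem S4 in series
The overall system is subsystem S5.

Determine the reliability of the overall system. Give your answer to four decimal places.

R(B1) = exp(−0.0000200 × 5000) = 0.904837
R(B2) = exp(−0.00000837 × 5000) = 0.959014
R(B3) = exp(−0.0000651 × 5000) = 0.722166
R(B4) = exp(−0.0000554 × 5000) = 0.758054
R(B5) = exp(−0.0000565 × 5000) = 0.753897
R(B6) = exp(−0.0000152 × 5000) = 0.926816
Series (B1 and B2): 0.904837 × 0.959014 = 0.867751
Series (B3 and B4): 0.722166 × 0.758054 = 0.547441
Parallel ([0.867751] and [0.547441]): 1 − (1 − 0.867751)(1 − 0.547441) = 0.940150
Parallel (B5 and B6): 1 − (1 − 0.753897)(1 − 0.926816) = 0.981989
Series ([0.940150] and [0.981989]): 0.940150 × 0.981989 = 0.9232

0.9232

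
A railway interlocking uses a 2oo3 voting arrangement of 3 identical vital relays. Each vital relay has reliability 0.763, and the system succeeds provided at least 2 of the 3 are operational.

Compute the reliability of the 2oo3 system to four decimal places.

R = Σ_{i=2}^{3} C(3,i) p^i (1−p)^{3−i} with p = 0.763
C(3,2)·0.763^2·0.237^1 = 0.413922
C(3,3)·0.763^3·0.237^0 = 0.444195
Sum = 0.8581

0.8581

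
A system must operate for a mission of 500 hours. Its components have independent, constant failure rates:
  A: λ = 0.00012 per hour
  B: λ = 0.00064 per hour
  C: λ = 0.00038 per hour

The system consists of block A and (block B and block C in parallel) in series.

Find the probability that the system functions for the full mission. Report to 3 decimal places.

0.897

R(A) = exp(−0.00012 × 500) = 0.94176
R(B) = exp(−0.00064 × 500) = 0.72615
R(C) = exp(−0.00038 × 500) = 0.82696
Parallel (B and C): 1 − (1 − 0.72615)(1 − 0.82696) = 0.95261
Series (A and [0.95261]): 0.94176 × 0.95261 = 0.897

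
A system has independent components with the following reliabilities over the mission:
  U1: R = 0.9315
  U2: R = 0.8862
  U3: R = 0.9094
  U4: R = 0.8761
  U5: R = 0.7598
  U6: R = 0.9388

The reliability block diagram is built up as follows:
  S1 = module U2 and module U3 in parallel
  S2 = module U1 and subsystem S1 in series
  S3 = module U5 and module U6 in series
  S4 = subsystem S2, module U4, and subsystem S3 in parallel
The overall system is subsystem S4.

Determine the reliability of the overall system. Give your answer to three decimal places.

Parallel (U2 and U3): 1 − (1 − 0.88620)(1 − 0.90940) = 0.98969
Series (U1 and [0.98969]): 0.93150 × 0.98969 = 0.92190
Series (U5 and U6): 0.75980 × 0.93880 = 0.71330
Parallel ([0.92190], U4, and [0.71330]): 1 − (1 − 0.92190)(1 − 0.87610)(1 − 0.71330) = 0.997

0.997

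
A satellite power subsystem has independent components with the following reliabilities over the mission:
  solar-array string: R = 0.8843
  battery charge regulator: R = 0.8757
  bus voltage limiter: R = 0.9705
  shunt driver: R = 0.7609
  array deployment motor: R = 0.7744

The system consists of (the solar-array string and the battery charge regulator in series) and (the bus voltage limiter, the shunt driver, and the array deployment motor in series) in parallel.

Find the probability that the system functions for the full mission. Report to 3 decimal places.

0.903

Series (solar-array string and battery charge regulator): 0.88430 × 0.87570 = 0.77438
Series (bus voltage limiter, shunt driver, and array deployment motor): 0.97050 × 0.76090 × 0.77440 = 0.57186
Parallel ([0.77438] and [0.57186]): 1 − (1 − 0.77438)(1 − 0.57186) = 0.903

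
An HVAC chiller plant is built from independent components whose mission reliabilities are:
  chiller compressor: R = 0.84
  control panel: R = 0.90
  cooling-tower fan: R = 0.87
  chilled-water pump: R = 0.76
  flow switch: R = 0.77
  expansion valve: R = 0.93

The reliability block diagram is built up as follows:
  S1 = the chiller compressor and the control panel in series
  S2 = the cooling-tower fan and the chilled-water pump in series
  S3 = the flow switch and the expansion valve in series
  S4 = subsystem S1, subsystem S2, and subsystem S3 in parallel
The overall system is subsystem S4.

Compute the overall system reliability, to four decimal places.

Series (chiller compressor and control panel): 0.840000 × 0.900000 = 0.756000
Series (cooling-tower fan and chilled-water pump): 0.870000 × 0.760000 = 0.661200
Series (flow switch and expansion valve): 0.770000 × 0.930000 = 0.716100
Parallel ([0.756000], [0.661200], and [0.716100]): 1 − (1 − 0.756000)(1 − 0.661200)(1 − 0.716100) = 0.9765

0.9765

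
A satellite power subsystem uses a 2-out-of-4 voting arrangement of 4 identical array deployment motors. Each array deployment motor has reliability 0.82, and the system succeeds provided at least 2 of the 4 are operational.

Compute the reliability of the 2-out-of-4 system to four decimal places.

R = Σ_{i=2}^{4} C(4,i) p^i (1−p)^{4−i} with p = 0.82
C(4,2)·0.82^2·0.18^2 = 0.130715
C(4,3)·0.82^3·0.18^1 = 0.396985
C(4,4)·0.82^4·0.18^0 = 0.452122
Sum = 0.9798

0.9798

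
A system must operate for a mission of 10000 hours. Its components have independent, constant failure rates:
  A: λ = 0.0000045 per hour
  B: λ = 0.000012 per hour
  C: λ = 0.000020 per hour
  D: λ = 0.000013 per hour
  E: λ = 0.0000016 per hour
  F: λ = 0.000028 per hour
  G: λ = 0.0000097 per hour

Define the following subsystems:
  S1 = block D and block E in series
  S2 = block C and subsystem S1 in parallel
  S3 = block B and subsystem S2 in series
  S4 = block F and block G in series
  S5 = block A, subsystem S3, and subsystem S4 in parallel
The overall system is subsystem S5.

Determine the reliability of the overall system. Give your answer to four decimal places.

R(A) = exp(−0.0000045 × 10000) = 0.955997
R(B) = exp(−0.000012 × 10000) = 0.886920
R(C) = exp(−0.000020 × 10000) = 0.818731
R(D) = exp(−0.000013 × 10000) = 0.878095
R(E) = exp(−0.0000016 × 10000) = 0.984127
R(F) = exp(−0.000028 × 10000) = 0.755784
R(G) = exp(−0.0000097 × 10000) = 0.907556
Series (D and E): 0.878095 × 0.984127 = 0.864157
Parallel (C and [0.864157]): 1 − (1 − 0.818731)(1 − 0.864157) = 0.975376
Series (B and [0.975376]): 0.886920 × 0.975376 = 0.865080
Series (F and G): 0.755784 × 0.907556 = 0.685916
Parallel (A, [0.865080], and [0.685916]): 1 − (1 − 0.955997)(1 − 0.865080)(1 − 0.685916) = 0.9981

0.9981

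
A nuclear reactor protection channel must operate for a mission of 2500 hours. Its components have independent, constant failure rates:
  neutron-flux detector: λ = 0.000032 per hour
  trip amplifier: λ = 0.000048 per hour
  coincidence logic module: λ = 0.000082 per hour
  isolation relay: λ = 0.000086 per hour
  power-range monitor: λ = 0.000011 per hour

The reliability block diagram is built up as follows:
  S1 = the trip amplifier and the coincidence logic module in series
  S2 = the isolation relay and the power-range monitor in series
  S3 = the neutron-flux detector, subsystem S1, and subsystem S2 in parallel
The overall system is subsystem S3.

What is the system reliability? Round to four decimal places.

R(neutron-flux detector) = exp(−0.000032 × 2500) = 0.923116
R(trip amplifier) = exp(−0.000048 × 2500) = 0.886920
R(coincidence logic module) = exp(−0.000082 × 2500) = 0.814647
R(isolation relay) = exp(−0.000086 × 2500) = 0.806541
R(power-range monitor) = exp(−0.000011 × 2500) = 0.972875
Series (trip amplifier and coincidence logic module): 0.886920 × 0.814647 = 0.722527
Series (isolation relay and power-range monitor): 0.806541 × 0.972875 = 0.784664
Parallel (neutron-flux detector, [0.722527], and [0.784664]): 1 − (1 − 0.923116)(1 − 0.722527)(1 − 0.784664) = 0.9954

0.9954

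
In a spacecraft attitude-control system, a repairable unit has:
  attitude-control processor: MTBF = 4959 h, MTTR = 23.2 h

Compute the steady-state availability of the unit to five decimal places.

0.99534

A(attitude-control processor) = MTBF/(MTBF+MTTR) = 4959/(4959+23.2) = 0.99534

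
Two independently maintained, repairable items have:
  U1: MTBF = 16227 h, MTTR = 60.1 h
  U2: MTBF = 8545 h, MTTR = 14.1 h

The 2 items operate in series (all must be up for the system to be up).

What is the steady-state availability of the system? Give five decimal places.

A(U1) = MTBF/(MTBF+MTTR) = 16227/(16227+60.1) = 0.996310
A(U2) = MTBF/(MTBF+MTTR) = 8545/(8545+14.1) = 0.998353
Series availability: 0.996310 × 0.998353 = 0.99467

0.99467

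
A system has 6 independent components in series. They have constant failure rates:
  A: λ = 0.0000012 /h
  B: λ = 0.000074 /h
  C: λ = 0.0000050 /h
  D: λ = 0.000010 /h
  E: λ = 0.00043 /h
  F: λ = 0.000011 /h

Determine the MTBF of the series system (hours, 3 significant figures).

Series of exponential components: λ_sys = Σ λ_i
λ_sys = 0.0000012 + 0.000074 + 0.0000050 + 0.000010 + 0.00043 + 0.000011 = 5.3120e-04 /h
MTBF = 1 / λ_sys = 1880 h

1880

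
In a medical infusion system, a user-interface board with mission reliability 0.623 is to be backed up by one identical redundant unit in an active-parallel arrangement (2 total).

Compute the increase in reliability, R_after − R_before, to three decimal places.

0.235

R_before = 0.623
R_after = 1 − (1 − 0.623)^2 = 0.858
ΔR = 0.858 − 0.623 = 0.235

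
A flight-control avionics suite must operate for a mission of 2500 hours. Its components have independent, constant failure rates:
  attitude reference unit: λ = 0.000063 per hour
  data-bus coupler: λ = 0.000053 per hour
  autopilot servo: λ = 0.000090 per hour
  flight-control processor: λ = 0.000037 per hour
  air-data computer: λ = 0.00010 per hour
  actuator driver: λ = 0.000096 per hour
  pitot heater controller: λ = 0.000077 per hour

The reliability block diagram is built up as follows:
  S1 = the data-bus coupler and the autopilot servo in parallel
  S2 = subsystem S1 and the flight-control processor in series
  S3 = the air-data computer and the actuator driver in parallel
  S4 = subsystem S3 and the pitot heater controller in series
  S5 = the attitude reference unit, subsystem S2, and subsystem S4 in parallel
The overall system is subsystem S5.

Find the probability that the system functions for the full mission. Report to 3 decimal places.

0.997

R(attitude reference unit) = exp(−0.000063 × 2500) = 0.85428
R(data-bus coupler) = exp(−0.000053 × 2500) = 0.87590
R(autopilot servo) = exp(−0.000090 × 2500) = 0.79852
R(flight-control processor) = exp(−0.000037 × 2500) = 0.91165
R(air-data computer) = exp(−0.00010 × 2500) = 0.77880
R(actuator driver) = exp(−0.000096 × 2500) = 0.78663
R(pitot heater controller) = exp(−0.000077 × 2500) = 0.82489
Parallel (data-bus coupler and autopilot servo): 1 − (1 − 0.87590)(1 − 0.79852) = 0.97500
Series ([0.97500] and flight-control processor): 0.97500 × 0.91165 = 0.88886
Parallel (air-data computer and actuator driver): 1 − (1 − 0.77880)(1 − 0.78663) = 0.95280
Series ([0.95280] and pitot heater controller): 0.95280 × 0.82489 = 0.78596
Parallel (attitude reference unit, [0.88886], and [0.78596]): 1 − (1 − 0.85428)(1 − 0.88886)(1 − 0.78596) = 0.997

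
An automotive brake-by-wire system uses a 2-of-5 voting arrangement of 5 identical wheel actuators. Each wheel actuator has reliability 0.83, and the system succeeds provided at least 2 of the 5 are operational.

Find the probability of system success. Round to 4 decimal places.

0.9964

R = Σ_{i=2}^{5} C(5,i) p^i (1−p)^{5−i} with p = 0.83
C(5,2)·0.83^2·0.17^3 = 0.033846
C(5,3)·0.83^3·0.17^2 = 0.165246
C(5,4)·0.83^4·0.17^1 = 0.403396
C(5,5)·0.83^5·0.17^0 = 0.393904
Sum = 0.9964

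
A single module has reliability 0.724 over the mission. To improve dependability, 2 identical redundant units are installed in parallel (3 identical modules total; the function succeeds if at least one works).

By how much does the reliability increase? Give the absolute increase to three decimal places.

0.255

R_before = 0.724
R_after = 1 − (1 − 0.724)^3 = 0.979
ΔR = 0.979 − 0.724 = 0.255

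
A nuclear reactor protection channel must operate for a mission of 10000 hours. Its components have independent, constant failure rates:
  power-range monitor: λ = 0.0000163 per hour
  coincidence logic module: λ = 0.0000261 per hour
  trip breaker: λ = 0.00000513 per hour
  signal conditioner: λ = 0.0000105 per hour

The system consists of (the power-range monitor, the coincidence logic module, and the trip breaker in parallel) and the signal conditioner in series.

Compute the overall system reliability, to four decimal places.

0.8988

R(power-range monitor) = exp(−0.0000163 × 10000) = 0.849591
R(coincidence logic module) = exp(−0.0000261 × 10000) = 0.770281
R(trip breaker) = exp(−0.00000513 × 10000) = 0.949994
R(signal conditioner) = exp(−0.0000105 × 10000) = 0.900325
Parallel (power-range monitor, coincidence logic module, and trip breaker): 1 − (1 − 0.849591)(1 − 0.770281)(1 − 0.949994) = 0.998272
Series ([0.998272] and signal conditioner): 0.998272 × 0.900325 = 0.8988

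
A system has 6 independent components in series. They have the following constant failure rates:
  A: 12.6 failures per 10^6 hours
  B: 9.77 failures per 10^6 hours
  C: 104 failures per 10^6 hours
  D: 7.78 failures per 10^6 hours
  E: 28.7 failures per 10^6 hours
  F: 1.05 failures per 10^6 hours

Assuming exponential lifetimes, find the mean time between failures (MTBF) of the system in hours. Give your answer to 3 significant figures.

Series of exponential components: λ_sys = Σ λ_i
λ_sys = 0.0000126 + 0.00000977 + 0.000104 + 0.00000778 + 0.0000287 + 0.00000105 = 1.6390e-04 /h
MTBF = 1 / λ_sys = 6100 h

6100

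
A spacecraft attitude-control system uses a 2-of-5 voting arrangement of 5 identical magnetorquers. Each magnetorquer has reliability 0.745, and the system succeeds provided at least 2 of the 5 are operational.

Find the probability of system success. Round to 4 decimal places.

0.9832

R = Σ_{i=2}^{5} C(5,i) p^i (1−p)^{5−i} with p = 0.745
C(5,2)·0.745^2·0.255^3 = 0.092031
C(5,3)·0.745^3·0.255^2 = 0.268874
C(5,4)·0.745^4·0.255^1 = 0.392767
C(5,5)·0.745^5·0.255^0 = 0.229499
Sum = 0.9832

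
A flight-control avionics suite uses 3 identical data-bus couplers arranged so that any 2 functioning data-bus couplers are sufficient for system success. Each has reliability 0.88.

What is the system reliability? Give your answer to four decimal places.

R = Σ_{i=2}^{3} C(3,i) p^i (1−p)^{3−i} with p = 0.88
C(3,2)·0.88^2·0.12^1 = 0.278784
C(3,3)·0.88^3·0.12^0 = 0.681472
Sum = 0.9603

0.9603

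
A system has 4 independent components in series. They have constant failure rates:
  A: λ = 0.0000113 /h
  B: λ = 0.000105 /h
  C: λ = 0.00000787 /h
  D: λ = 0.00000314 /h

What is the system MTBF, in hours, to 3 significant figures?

7850

Series of exponential components: λ_sys = Σ λ_i
λ_sys = 0.0000113 + 0.000105 + 0.00000787 + 0.00000314 = 1.2731e-04 /h
MTBF = 1 / λ_sys = 7850 h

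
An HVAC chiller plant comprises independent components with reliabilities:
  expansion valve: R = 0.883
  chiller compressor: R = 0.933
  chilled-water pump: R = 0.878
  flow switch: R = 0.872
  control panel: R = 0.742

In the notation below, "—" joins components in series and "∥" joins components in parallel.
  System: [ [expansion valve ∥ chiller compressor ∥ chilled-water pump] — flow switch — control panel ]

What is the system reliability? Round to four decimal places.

Parallel (expansion valve, chiller compressor, and chilled-water pump): 1 − (1 − 0.883000)(1 − 0.933000)(1 − 0.878000) = 0.999044
Series ([0.999044], flow switch, and control panel): 0.999044 × 0.872000 × 0.742000 = 0.6464

0.6464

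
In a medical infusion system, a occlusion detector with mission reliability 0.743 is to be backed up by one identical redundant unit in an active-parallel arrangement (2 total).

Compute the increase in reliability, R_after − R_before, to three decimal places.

0.191

R_before = 0.743
R_after = 1 − (1 − 0.743)^2 = 0.934
ΔR = 0.934 − 0.743 = 0.191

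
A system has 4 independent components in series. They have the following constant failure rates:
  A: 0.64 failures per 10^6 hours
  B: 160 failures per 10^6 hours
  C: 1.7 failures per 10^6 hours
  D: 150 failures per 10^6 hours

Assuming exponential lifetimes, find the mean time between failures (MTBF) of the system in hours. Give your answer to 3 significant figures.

Series of exponential components: λ_sys = Σ λ_i
λ_sys = 0.00000064 + 0.00016 + 0.0000017 + 0.00015 = 3.1234e-04 /h
MTBF = 1 / λ_sys = 3200 h

3200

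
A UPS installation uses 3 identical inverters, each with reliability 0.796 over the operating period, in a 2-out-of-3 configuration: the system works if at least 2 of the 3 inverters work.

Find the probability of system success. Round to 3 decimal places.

0.892

R = Σ_{i=2}^{3} C(3,i) p^i (1−p)^{3−i} with p = 0.796
C(3,2)·0.796^2·0.204^1 = 0.38777
C(3,3)·0.796^3·0.204^0 = 0.50436
Sum = 0.892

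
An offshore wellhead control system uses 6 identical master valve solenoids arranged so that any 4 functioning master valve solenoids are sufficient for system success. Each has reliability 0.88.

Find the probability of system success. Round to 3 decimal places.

R = Σ_{i=4}^{6} C(6,i) p^i (1−p)^{6−i} with p = 0.88
C(6,4)·0.88^4·0.12^2 = 0.12953
C(6,5)·0.88^5·0.12^1 = 0.37997
C(6,6)·0.88^6·0.12^0 = 0.46440
Sum = 0.974

0.974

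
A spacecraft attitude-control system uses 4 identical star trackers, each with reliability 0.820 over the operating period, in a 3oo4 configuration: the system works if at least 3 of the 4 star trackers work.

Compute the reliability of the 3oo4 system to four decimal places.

0.8491

R = Σ_{i=3}^{4} C(4,i) p^i (1−p)^{4−i} with p = 0.820
C(4,3)·0.820^3·0.180^1 = 0.396985
C(4,4)·0.820^4·0.180^0 = 0.452122
Sum = 0.8491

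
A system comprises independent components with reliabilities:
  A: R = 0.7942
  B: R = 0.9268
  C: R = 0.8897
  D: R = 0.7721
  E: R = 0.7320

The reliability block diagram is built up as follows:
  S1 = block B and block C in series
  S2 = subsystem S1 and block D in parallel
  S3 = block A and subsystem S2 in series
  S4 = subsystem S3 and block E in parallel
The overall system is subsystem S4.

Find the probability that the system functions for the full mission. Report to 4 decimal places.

Series (B and C): 0.926800 × 0.889700 = 0.824574
Parallel ([0.824574] and D): 1 − (1 − 0.824574)(1 − 0.772100) = 0.960020
Series (A and [0.960020]): 0.794200 × 0.960020 = 0.762448
Parallel ([0.762448] and E): 1 − (1 − 0.762448)(1 − 0.732000) = 0.9363

0.9363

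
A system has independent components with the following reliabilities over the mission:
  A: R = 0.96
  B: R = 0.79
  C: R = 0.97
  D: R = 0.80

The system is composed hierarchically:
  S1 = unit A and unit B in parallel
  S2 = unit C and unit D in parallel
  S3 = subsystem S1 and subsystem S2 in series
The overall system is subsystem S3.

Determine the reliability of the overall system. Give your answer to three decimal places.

Parallel (A and B): 1 − (1 − 0.96000)(1 − 0.79000) = 0.99160
Parallel (C and D): 1 − (1 − 0.97000)(1 − 0.80000) = 0.99400
Series ([0.99160] and [0.99400]): 0.99160 × 0.99400 = 0.986

0.986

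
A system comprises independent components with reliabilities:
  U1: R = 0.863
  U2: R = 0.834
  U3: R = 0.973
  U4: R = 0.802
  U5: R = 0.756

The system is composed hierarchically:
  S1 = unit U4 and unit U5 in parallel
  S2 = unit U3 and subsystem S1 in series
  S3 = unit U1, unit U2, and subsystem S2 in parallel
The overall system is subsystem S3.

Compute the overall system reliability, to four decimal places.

0.9983

Parallel (U4 and U5): 1 − (1 − 0.802000)(1 − 0.756000) = 0.951688
Series (U3 and [0.951688]): 0.973000 × 0.951688 = 0.925992
Parallel (U1, U2, and [0.925992]): 1 − (1 − 0.863000)(1 − 0.834000)(1 − 0.925992) = 0.9983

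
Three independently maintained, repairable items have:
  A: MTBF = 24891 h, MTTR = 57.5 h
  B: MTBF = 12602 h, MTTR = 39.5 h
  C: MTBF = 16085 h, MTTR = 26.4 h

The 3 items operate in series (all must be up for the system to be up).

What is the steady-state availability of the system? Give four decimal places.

0.9929

A(A) = MTBF/(MTBF+MTTR) = 24891/(24891+57.5) = 0.997695
A(B) = MTBF/(MTBF+MTTR) = 12602/(12602+39.5) = 0.996875
A(C) = MTBF/(MTBF+MTTR) = 16085/(16085+26.4) = 0.998361
Series availability: 0.997695 × 0.996875 × 0.998361 = 0.9929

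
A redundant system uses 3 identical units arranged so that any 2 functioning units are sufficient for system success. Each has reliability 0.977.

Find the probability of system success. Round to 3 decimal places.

R = Σ_{i=2}^{3} C(3,i) p^i (1−p)^{3−i} with p = 0.977
C(3,2)·0.977^2·0.023^1 = 0.06586
C(3,3)·0.977^3·0.023^0 = 0.93257
Sum = 0.998

0.998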